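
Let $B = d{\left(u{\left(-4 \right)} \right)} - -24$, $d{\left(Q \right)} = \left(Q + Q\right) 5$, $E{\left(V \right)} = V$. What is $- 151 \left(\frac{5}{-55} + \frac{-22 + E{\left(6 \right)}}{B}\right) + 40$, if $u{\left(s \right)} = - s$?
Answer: $\frac{4025}{44} \approx 91.477$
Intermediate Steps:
$d{\left(Q \right)} = 10 Q$ ($d{\left(Q \right)} = 2 Q 5 = 10 Q$)
$B = 64$ ($B = 10 \left(\left(-1\right) \left(-4\right)\right) - -24 = 10 \cdot 4 + 24 = 40 + 24 = 64$)
$- 151 \left(\frac{5}{-55} + \frac{-22 + E{\left(6 \right)}}{B}\right) + 40 = - 151 \left(\frac{5}{-55} + \frac{-22 + 6}{64}\right) + 40 = - 151 \left(5 \left(- \frac{1}{55}\right) - \frac{1}{4}\right) + 40 = - 151 \left(- \frac{1}{11} - \frac{1}{4}\right) + 40 = \left(-151\right) \left(- \frac{15}{44}\right) + 40 = \frac{2265}{44} + 40 = \frac{4025}{44}$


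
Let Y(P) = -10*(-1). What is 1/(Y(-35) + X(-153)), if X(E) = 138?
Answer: 1/148 ≈ 0.0067568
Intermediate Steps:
Y(P) = 10
1/(Y(-35) + X(-153)) = 1/(10 + 138) = 1/148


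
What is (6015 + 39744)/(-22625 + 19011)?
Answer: -45759/3614 ≈ -12.662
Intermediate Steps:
(6015 + 39744)/(-22625 + 19011) = 45759/(-3614) = 45759*(-1/3614) = -45759/3614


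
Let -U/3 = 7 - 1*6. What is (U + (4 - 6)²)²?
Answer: 1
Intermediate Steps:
U = -3 (U = -3*(7 - 1*6) = -3*(7 - 6) = -3*1 = -3)
(U + (4 - 6)²)² = (-3 + (4 - 6)²)² = (-3 + (-2)²)² = (-3 + 4)² = 1² = 1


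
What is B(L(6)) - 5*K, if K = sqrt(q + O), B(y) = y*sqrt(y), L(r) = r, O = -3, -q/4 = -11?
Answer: -5*sqrt(41) + 6*sqrt(6) ≈ -17.319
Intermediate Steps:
q = 44 (q = -4*(-11) = 44)
B(y) = y**(3/2)
K = sqrt(41) (K = sqrt(44 - 3) = sqrt(41) ≈ 6.4031)
B(L(6)) - 5*K = 6**(3/2) - 5*sqrt(41) = 6*sqrt(6) - 5*sqrt(41) = -5*sqrt(41) + 6*sqrt(6)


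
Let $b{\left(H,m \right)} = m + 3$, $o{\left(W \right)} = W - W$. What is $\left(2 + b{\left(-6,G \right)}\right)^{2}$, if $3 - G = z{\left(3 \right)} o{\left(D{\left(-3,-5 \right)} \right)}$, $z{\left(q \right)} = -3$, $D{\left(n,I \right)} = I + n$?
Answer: $64$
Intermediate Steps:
$o{\left(W \right)} = 0$
$G = 3$ ($G = 3 - \left(-3\right) 0 = 3 - 0 = 3 + 0 = 3$)
$b{\left(H,m \right)} = 3 + m$
$\left(2 + b{\left(-6,G \right)}\right)^{2} = \left(2 + \left(3 + 3\right)\right)^{2} = \left(2 + 6\right)^{2} = 8^{2} = 64$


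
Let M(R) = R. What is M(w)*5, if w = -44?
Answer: -220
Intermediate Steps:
M(w)*5 = -44*5 = -220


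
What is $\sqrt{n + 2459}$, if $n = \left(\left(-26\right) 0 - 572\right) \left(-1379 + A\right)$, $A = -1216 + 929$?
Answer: $\sqrt{955411} \approx 977.45$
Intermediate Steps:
$A = -287$
$n = 952952$ ($n = \left(\left(-26\right) 0 - 572\right) \left(-1379 - 287\right) = \left(0 - 572\right) \left(-1666\right) = \left(-572\right) \left(-1666\right) = 952952$)
$\sqrt{n + 2459} = \sqrt{952952 + 2459} = \sqrt{955411}$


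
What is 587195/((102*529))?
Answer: 587195/53958 ≈ 10.882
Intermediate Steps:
587195/((102*529)) = 587195/53958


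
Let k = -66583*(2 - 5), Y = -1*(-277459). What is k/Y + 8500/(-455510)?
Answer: 8862926549/12638534909 ≈ 0.70126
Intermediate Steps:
Y = 277459
k = 199749 (k = -66583*(-3) = 199749)
k/Y + 8500/(-455510) = 199749/277459 + 8500/(-455510) = 199749*(1/277459) + 8500*(-1/455510) = 199749/277459 - 850/45551 = 8862926549/12638534909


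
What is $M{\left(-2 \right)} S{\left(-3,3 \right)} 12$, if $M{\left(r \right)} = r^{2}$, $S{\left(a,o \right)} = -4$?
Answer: $-192$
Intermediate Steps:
$M{\left(-2 \right)} S{\left(-3,3 \right)} 12 = \left(-2\right)^{2} \left(-4\right) 12 = 4 \left(-4\right) 12 = \left(-16\right) 12 = -192$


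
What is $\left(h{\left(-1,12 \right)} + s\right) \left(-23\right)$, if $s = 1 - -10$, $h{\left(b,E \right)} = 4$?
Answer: $-345$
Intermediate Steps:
$s = 11$ ($s = 1 + 10 = 11$)
$\left(h{\left(-1,12 \right)} + s\right) \left(-23\right) = \left(4 + 11\right) \left(-23\right) = 15 \left(-23\right) = -345$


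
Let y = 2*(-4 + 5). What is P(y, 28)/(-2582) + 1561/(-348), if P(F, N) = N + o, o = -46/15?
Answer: -10097947/2246340 ≈ -4.4953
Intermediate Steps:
y = 2 (y = 2*1 = 2)
o = -46/15 (o = -46*1/15 = -46/15 ≈ -3.0667)
P(F, N) = -46/15 + N (P(F, N) = N - 46/15 = -46/15 + N)
P(y, 28)/(-2582) + 1561/(-348) = (-46/15 + 28)/(-2582) + 1561/(-348) = (374/15)*(-1/2582) + 1561*(-1/348) = -187/19365 - 1561/348 = -10097947/2246340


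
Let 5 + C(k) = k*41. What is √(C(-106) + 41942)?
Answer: √37591 ≈ 193.88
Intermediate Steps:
C(k) = -5 + 41*k (C(k) = -5 + k*41 = -5 + 41*k)
√(C(-106) + 41942) = √((-5 + 41*(-106)) + 41942) = √((-5 - 4346) + 41942) = √(-4351 + 41942) = √37591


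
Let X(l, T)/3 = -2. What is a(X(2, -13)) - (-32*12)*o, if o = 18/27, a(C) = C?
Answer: 250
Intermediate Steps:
X(l, T) = -6 (X(l, T) = 3*(-2) = -6)
o = ⅔ (o = 18*(1/27) = ⅔ ≈ 0.66667)
a(X(2, -13)) - (-32*12)*o = -6 - (-32*12)*2/3 = -6 - (-384)*2/3 = -6 - 1*(-256) = -6 + 256 = 250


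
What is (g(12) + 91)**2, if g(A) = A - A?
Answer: 8281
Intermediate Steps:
g(A) = 0
(g(12) + 91)**2 = (0 + 91)**2 = 91**2 = 8281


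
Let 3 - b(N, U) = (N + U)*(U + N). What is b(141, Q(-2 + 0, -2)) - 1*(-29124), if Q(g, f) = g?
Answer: 9806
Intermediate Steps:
b(N, U) = 3 - (N + U)² (b(N, U) = 3 - (N + U)*(U + N) = 3 - (N + U)*(N + U) = 3 - (N + U)²)
b(141, Q(-2 + 0, -2)) - 1*(-29124) = (3 - (141 + (-2 + 0))²) - 1*(-29124) = (3 - (141 - 2)²) + 29124 = (3 - 1*139²) + 29124 = (3 - 1*19321) + 29124 = (3 - 19321) + 29124 = -19318 + 29124 = 9806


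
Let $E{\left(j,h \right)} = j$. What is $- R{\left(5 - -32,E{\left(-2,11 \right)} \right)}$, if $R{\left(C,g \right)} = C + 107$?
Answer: $-144$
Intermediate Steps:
$R{\left(C,g \right)} = 107 + C$
$- R{\left(5 - -32,E{\left(-2,11 \right)} \right)} = - (107 + \left(5 - -32\right)) = - (107 + \left(5 + 32\right)) = - (107 + 37) = \left(-1\right) 144 = -144$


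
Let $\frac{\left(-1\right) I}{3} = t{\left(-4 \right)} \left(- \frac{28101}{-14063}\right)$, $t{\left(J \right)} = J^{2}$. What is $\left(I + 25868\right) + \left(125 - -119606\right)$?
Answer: $\frac{2046209889}{14063} \approx 1.455 \cdot 10^{5}$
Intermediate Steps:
$I = - \frac{1348848}{14063}$ ($I = - 3 \left(-4\right)^{2} \left(- \frac{28101}{-14063}\right) = - 3 \cdot 16 \left(\left(-28101\right) \left(- \frac{1}{14063}\right)\right) = - 3 \cdot 16 \cdot \frac{28101}{14063} = \left(-3\right) \frac{449616}{14063} = - \frac{1348848}{14063} \approx -95.915$)
$\left(I + 25868\right) + \left(125 - -119606\right) = \left(- \frac{1348848}{14063} + 25868\right) + \left(125 - -119606\right) = \frac{362432836}{14063} + \left(125 + 119606\right) = \frac{362432836}{14063} + 119731 = \frac{2046209889}{14063}$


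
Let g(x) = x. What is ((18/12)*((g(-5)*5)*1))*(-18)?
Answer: 675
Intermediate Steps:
((18/12)*((g(-5)*5)*1))*(-18) = ((18/12)*(-5*5*1))*(-18) = ((18*(1/12))*(-25*1))*(-18) = ((3/2)*(-25))*(-18) = -75/2*(-18) = 675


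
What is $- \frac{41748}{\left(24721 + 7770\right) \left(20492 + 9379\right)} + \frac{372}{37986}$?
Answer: $\frac{19969696798}{2048160087597} \approx 0.0097501$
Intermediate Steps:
$- \frac{41748}{\left(24721 + 7770\right) \left(20492 + 9379\right)} + \frac{372}{37986} = - \frac{41748}{32491 \cdot 29871} + 372 \cdot \frac{1}{37986} = - \frac{41748}{970538661} + \frac{62}{6331} = \left(-41748\right) \frac{1}{970538661} + \frac{62}{6331} = - \frac{13916}{323512887} + \frac{62}{6331} = \frac{19969696798}{2048160087597}$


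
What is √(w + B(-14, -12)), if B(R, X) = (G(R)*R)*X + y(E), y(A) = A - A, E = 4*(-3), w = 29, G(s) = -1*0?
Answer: √29 ≈ 5.3852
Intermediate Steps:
G(s) = 0
E = -12
y(A) = 0
B(R, X) = 0 (B(R, X) = (0*R)*X + 0 = 0*X + 0 = 0 + 0 = 0)
√(w + B(-14, -12)) = √(29 + 0) = √29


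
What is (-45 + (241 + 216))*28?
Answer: 11536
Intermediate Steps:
(-45 + (241 + 216))*28 = (-45 + 457)*28 = 412*28 = 11536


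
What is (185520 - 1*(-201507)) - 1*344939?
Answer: 42088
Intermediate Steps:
(185520 - 1*(-201507)) - 1*344939 = (185520 + 201507) - 344939 = 387027 - 344939 = 42088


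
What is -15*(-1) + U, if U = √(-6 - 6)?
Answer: 15 + 2*I*√3 ≈ 15.0 + 3.4641*I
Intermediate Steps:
U = 2*I*√3 (U = √(-12) = 2*I*√3 ≈ 3.4641*I)
-15*(-1) + U = -15*(-1) + 2*I*√3 = 15 + 2*I*√3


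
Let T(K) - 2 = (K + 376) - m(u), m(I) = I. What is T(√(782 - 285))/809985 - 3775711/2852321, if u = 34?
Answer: -3057288075911/2310337225185 + √497/809985 ≈ -1.3233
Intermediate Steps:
T(K) = 344 + K (T(K) = 2 + ((K + 376) - 1*34) = 2 + ((376 + K) - 34) = 2 + (342 + K) = 344 + K)
T(√(782 - 285))/809985 - 3775711/2852321 = (344 + √(782 - 285))/809985 - 3775711/2852321 = (344 + √497)*(1/809985) - 3775711*1/2852321 = (344/809985 + √497/809985) - 3775711/2852321 = -3057288075911/2310337225185 + √497/809985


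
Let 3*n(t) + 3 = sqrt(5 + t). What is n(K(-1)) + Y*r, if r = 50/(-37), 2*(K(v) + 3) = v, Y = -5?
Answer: 213/37 + sqrt(6)/6 ≈ 6.1650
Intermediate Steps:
K(v) = -3 + v/2
r = -50/37 (r = 50*(-1/37) = -50/37 ≈ -1.3514)
n(t) = -1 + sqrt(5 + t)/3
n(K(-1)) + Y*r = (-1 + sqrt(5 + (-3 + (1/2)*(-1)))/3) - 5*(-50/37) = (-1 + sqrt(5 + (-3 - 1/2))/3) + 250/37 = (-1 + sqrt(5 - 7/2)/3) + 250/37 = (-1 + sqrt(3/2)/3) + 250/37 = (-1 + (sqrt(6)/2)/3) + 250/37 = (-1 + sqrt(6)/6) + 250/37 = 213/37 + sqrt(6)/6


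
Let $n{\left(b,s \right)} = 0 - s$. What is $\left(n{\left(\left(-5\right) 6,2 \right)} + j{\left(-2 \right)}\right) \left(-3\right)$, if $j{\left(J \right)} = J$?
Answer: $12$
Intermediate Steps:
$n{\left(b,s \right)} = - s$
$\left(n{\left(\left(-5\right) 6,2 \right)} + j{\left(-2 \right)}\right) \left(-3\right) = \left(\left(-1\right) 2 - 2\right) \left(-3\right) = \left(-2 - 2\right) \left(-3\right) = \left(-4\right) \left(-3\right) = 12$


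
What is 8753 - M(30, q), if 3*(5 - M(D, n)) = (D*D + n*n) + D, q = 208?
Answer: 70438/3 ≈ 23479.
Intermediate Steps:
M(D, n) = 5 - D/3 - D**2/3 - n**2/3 (M(D, n) = 5 - ((D*D + n*n) + D)/3 = 5 - ((D**2 + n**2) + D)/3 = 5 - (D + D**2 + n**2)/3 = 5 + (-D/3 - D**2/3 - n**2/3) = 5 - D/3 - D**2/3 - n**2/3)
8753 - M(30, q) = 8753 - (5 - 1/3*30 - 1/3*30**2 - 1/3*208**2) = 8753 - (5 - 10 - 1/3*900 - 1/3*43264) = 8753 - (5 - 10 - 300 - 43264/3) = 8753 - 1*(-44179/3) = 8753 + 44179/3 = 70438/3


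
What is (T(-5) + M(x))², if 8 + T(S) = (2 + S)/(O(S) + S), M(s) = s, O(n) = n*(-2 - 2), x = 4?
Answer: 441/25 ≈ 17.640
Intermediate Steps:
O(n) = -4*n (O(n) = n*(-4) = -4*n)
T(S) = -8 - (2 + S)/(3*S) (T(S) = -8 + (2 + S)/(-4*S + S) = -8 + (2 + S)/((-3*S)) = -8 + (2 + S)*(-1/(3*S)) = -8 - (2 + S)/(3*S))
(T(-5) + M(x))² = ((⅓)*(-2 - 25*(-5))/(-5) + 4)² = ((⅓)*(-⅕)*(-2 + 125) + 4)² = ((⅓)*(-⅕)*123 + 4)² = (-41/5 + 4)² = (-21/5)² = 441/25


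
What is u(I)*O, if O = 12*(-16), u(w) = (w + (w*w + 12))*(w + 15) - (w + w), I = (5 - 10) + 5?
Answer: -34560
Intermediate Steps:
I = 0 (I = -5 + 5 = 0)
u(w) = -2*w + (15 + w)*(12 + w + w²) (u(w) = (w + (w² + 12))*(15 + w) - 2*w = (w + (12 + w²))*(15 + w) - 2*w = (12 + w + w²)*(15 + w) - 2*w = (15 + w)*(12 + w + w²) - 2*w = -2*w + (15 + w)*(12 + w + w²))
O = -192
u(I)*O = (180 + 0³ + 16*0² + 25*0)*(-192) = (180 + 0 + 16*0 + 0)*(-192) = (180 + 0 + 0 + 0)*(-192) = 180*(-192) = -34560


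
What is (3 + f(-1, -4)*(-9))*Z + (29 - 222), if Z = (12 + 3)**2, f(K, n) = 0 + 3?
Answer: -5593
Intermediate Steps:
f(K, n) = 3
Z = 225 (Z = 15**2 = 225)
(3 + f(-1, -4)*(-9))*Z + (29 - 222) = (3 + 3*(-9))*225 + (29 - 222) = (3 - 27)*225 - 193 = -24*225 - 193 = -5400 - 193 = -5593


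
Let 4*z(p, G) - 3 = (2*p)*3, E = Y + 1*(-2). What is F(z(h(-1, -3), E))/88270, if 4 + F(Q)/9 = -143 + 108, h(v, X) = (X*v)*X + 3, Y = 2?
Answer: -27/6790 ≈ -0.0039764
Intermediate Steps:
h(v, X) = 3 + v*X² (h(v, X) = v*X² + 3 = 3 + v*X²)
E = 0 (E = 2 + 1*(-2) = 2 - 2 = 0)
z(p, G) = ¾ + 3*p/2 (z(p, G) = ¾ + ((2*p)*3)/4 = ¾ + (6*p)/4 = ¾ + 3*p/2)
F(Q) = -351 (F(Q) = -36 + 9*(-143 + 108) = -36 + 9*(-35) = -36 - 315 = -351)
F(z(h(-1, -3), E))/88270 = -351/88270 = -351*1/88270 = -27/6790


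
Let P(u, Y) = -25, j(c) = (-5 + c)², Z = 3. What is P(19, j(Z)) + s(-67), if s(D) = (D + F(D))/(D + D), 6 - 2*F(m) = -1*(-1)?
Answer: -6571/268 ≈ -24.519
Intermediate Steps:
F(m) = 5/2 (F(m) = 3 - (-1)*(-1)/2 = 3 - ½*1 = 3 - ½ = 5/2)
s(D) = (5/2 + D)/(2*D) (s(D) = (D + 5/2)/(D + D) = (5/2 + D)/((2*D)) = (5/2 + D)*(1/(2*D)) = (5/2 + D)/(2*D))
P(19, j(Z)) + s(-67) = -25 + (¼)*(5 + 2*(-67))/(-67) = -25 + (¼)*(-1/67)*(5 - 134) = -25 + (¼)*(-1/67)*(-129) = -25 + 129/268 = -6571/268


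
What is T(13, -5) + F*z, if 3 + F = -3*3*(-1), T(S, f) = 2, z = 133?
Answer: 800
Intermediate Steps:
F = 6 (F = -3 - 3*3*(-1) = -3 - 9*(-1) = -3 + 9 = 6)
T(13, -5) + F*z = 2 + 6*133 = 2 + 798 = 800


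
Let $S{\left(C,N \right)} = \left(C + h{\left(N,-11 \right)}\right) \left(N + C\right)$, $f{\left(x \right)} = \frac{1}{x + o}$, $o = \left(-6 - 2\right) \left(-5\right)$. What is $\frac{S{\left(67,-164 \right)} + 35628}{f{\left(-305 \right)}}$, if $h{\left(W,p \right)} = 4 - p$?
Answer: $-7333610$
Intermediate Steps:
$o = 40$ ($o = \left(-8\right) \left(-5\right) = 40$)
$f{\left(x \right)} = \frac{1}{40 + x}$ ($f{\left(x \right)} = \frac{1}{x + 40} = \frac{1}{40 + x}$)
$S{\left(C,N \right)} = \left(15 + C\right) \left(C + N\right)$ ($S{\left(C,N \right)} = \left(C + \left(4 - -11\right)\right) \left(N + C\right) = \left(C + \left(4 + 11\right)\right) \left(C + N\right) = \left(C + 15\right) \left(C + N\right) = \left(15 + C\right) \left(C + N\right)$)
$\frac{S{\left(67,-164 \right)} + 35628}{f{\left(-305 \right)}} = \frac{\left(67^{2} + 15 \cdot 67 + 15 \left(-164\right) + 67 \left(-164\right)\right) + 35628}{\frac{1}{40 - 305}} = \frac{\left(4489 + 1005 - 2460 - 10988\right) + 35628}{\frac{1}{-265}} = \frac{-7954 + 35628}{- \frac{1}{265}} = 27674 \left(-265\right) = -7333610$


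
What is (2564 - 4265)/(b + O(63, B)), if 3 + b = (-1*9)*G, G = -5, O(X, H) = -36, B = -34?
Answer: -567/2 ≈ -283.50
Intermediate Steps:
b = 42 (b = -3 - 1*9*(-5) = -3 - 9*(-5) = -3 + 45 = 42)
(2564 - 4265)/(b + O(63, B)) = (2564 - 4265)/(42 - 36) = -1701/6 = -1701*⅙ = -567/2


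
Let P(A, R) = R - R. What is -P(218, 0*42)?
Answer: 0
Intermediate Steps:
P(A, R) = 0
-P(218, 0*42) = -1*0 = 0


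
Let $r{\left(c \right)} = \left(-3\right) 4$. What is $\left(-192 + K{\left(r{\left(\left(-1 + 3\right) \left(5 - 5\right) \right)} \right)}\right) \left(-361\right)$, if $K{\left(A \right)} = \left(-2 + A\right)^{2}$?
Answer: $-1444$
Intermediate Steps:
$r{\left(c \right)} = -12$
$\left(-192 + K{\left(r{\left(\left(-1 + 3\right) \left(5 - 5\right) \right)} \right)}\right) \left(-361\right) = \left(-192 + \left(-2 - 12\right)^{2}\right) \left(-361\right) = \left(-192 + \left(-14\right)^{2}\right) \left(-361\right) = \left(-192 + 196\right) \left(-361\right) = 4 \left(-361\right) = -1444$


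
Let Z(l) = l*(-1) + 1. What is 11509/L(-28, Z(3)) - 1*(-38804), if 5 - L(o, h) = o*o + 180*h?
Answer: 16247367/419 ≈ 38777.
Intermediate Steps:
Z(l) = 1 - l (Z(l) = -l + 1 = 1 - l)
L(o, h) = 5 - o**2 - 180*h (L(o, h) = 5 - (o*o + 180*h) = 5 - (o**2 + 180*h) = 5 + (-o**2 - 180*h) = 5 - o**2 - 180*h)
11509/L(-28, Z(3)) - 1*(-38804) = 11509/(5 - 1*(-28)**2 - 180*(1 - 1*3)) - 1*(-38804) = 11509/(5 - 1*784 - 180*(1 - 3)) + 38804 = 11509/(5 - 784 - 180*(-2)) + 38804 = 11509/(5 - 784 + 360) + 38804 = 11509/(-419) + 38804 = 11509*(-1/419) + 38804 = -11509/419 + 38804 = 16247367/419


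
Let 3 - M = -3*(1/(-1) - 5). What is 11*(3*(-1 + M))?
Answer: -528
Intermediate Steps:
M = -15 (M = 3 - (-3)*(1/(-1) - 5) = 3 - (-3)*(1*(-1) - 5) = 3 - (-3)*(-1 - 5) = 3 - (-3)*(-6) = 3 - 1*18 = 3 - 18 = -15)
11*(3*(-1 + M)) = 11*(3*(-1 - 15)) = 11*(3*(-16)) = 11*(-48) = -528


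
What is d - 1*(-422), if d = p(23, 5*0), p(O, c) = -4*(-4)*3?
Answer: 470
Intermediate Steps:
p(O, c) = 48 (p(O, c) = 16*3 = 48)
d = 48
d - 1*(-422) = 48 - 1*(-422) = 48 + 422 = 470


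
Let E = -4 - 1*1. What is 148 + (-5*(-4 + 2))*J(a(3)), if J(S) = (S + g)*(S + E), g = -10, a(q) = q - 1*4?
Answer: 808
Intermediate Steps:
a(q) = -4 + q (a(q) = q - 4 = -4 + q)
E = -5 (E = -4 - 1 = -5)
J(S) = (-10 + S)*(-5 + S) (J(S) = (S - 10)*(S - 5) = (-10 + S)*(-5 + S))
148 + (-5*(-4 + 2))*J(a(3)) = 148 + (-5*(-4 + 2))*(50 + (-4 + 3)² - 15*(-4 + 3)) = 148 + (-5*(-2))*(50 + (-1)² - 15*(-1)) = 148 + 10*(50 + 1 + 15) = 148 + 10*66 = 148 + 660 = 808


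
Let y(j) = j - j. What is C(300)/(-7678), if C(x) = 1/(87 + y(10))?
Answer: -1/667986 ≈ -1.4970e-6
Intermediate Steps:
y(j) = 0
C(x) = 1/87 (C(x) = 1/(87 + 0) = 1/87)
C(300)/(-7678) = (1/87)/(-7678) = (1/87)*(-1/7678) = -1/667986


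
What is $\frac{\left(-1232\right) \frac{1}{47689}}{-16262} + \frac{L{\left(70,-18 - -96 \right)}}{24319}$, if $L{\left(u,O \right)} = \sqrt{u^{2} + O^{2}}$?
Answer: $\frac{616}{387759259} + \frac{2 \sqrt{2746}}{24319} \approx 0.0043112$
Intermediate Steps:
$L{\left(u,O \right)} = \sqrt{O^{2} + u^{2}}$
$\frac{\left(-1232\right) \frac{1}{47689}}{-16262} + \frac{L{\left(70,-18 - -96 \right)}}{24319} = \frac{\left(-1232\right) \frac{1}{47689}}{-16262} + \frac{\sqrt{\left(-18 - -96\right)^{2} + 70^{2}}}{24319} = \left(-1232\right) \frac{1}{47689} \left(- \frac{1}{16262}\right) + \sqrt{\left(-18 + 96\right)^{2} + 4900} \cdot \frac{1}{24319} = \left(- \frac{1232}{47689}\right) \left(- \frac{1}{16262}\right) + \sqrt{78^{2} + 4900} \cdot \frac{1}{24319} = \frac{616}{387759259} + \sqrt{6084 + 4900} \cdot \frac{1}{24319} = \frac{616}{387759259} + \sqrt{10984} \cdot \frac{1}{24319} = \frac{616}{387759259} + 2 \sqrt{2746} \cdot \frac{1}{24319} = \frac{616}{387759259} + \frac{2 \sqrt{2746}}{24319}$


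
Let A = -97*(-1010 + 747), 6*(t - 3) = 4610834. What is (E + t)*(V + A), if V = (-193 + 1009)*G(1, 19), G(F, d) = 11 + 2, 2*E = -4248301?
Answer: -293793788069/6 ≈ -4.8966e+10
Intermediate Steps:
t = 2305426/3 (t = 3 + (1/6)*4610834 = 3 + 2305417/3 = 2305426/3 ≈ 7.6848e+5)
A = 25511 (A = -97*(-263) = 25511)
E = -4248301/2 (E = (1/2)*(-4248301) = -4248301/2 ≈ -2.1242e+6)
G(F, d) = 13
V = 10608 (V = (-193 + 1009)*13 = 816*13 = 10608)
(E + t)*(V + A) = (-4248301/2 + 2305426/3)*(10608 + 25511) = -8134051/6*36119 = -293793788069/6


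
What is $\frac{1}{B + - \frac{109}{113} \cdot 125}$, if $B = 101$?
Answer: $- \frac{113}{2212} \approx -0.051085$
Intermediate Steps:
$\frac{1}{B + - \frac{109}{113} \cdot 125} = \frac{1}{101 + - \frac{109}{113} \cdot 125} = \frac{1}{101 + \left(-109\right) \frac{1}{113} \cdot 125} = \frac{1}{101 - \frac{13625}{113}} = \frac{1}{- \frac{2212}{113}} = - \frac{113}{2212}$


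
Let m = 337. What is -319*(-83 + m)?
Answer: -81026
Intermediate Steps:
-319*(-83 + m) = -319*(-83 + 337) = -319*254 = -81026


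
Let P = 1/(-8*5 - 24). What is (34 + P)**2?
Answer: 4730625/4096 ≈ 1154.9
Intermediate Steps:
P = -1/64 (P = 1/(-40 - 24) = 1/(-64) = -1/64 ≈ -0.015625)
(34 + P)**2 = (34 - 1/64)**2 = (2175/64)**2 = 4730625/4096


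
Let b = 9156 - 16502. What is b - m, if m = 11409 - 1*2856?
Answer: -15899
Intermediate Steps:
m = 8553 (m = 11409 - 2856 = 8553)
b = -7346
b - m = -7346 - 1*8553 = -7346 - 8553 = -15899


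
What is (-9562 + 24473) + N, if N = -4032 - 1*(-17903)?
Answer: 28782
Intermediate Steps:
N = 13871 (N = -4032 + 17903 = 13871)
(-9562 + 24473) + N = (-9562 + 24473) + 13871 = 14911 + 13871 = 28782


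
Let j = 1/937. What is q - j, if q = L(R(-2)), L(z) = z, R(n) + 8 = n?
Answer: -9371/937 ≈ -10.001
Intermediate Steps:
j = 1/937 ≈ 0.0010672
R(n) = -8 + n
q = -10 (q = -8 - 2 = -10)
q - j = -10 - 1*1/937 = -10 - 1/937 = -9371/937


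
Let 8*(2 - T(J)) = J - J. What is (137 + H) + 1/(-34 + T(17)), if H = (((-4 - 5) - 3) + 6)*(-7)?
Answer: 5727/32 ≈ 178.97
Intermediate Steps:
T(J) = 2 (T(J) = 2 - (J - J)/8 = 2 - 1/8*0 = 2 + 0 = 2)
H = 42 (H = ((-9 - 3) + 6)*(-7) = (-12 + 6)*(-7) = -6*(-7) = 42)
(137 + H) + 1/(-34 + T(17)) = (137 + 42) + 1/(-34 + 2) = 179 + 1/(-32) = 179 - 1/32 = 5727/32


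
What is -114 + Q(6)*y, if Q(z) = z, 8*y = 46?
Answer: -159/2 ≈ -79.500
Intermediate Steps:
y = 23/4 (y = (1/8)*46 = 23/4 ≈ 5.7500)
-114 + Q(6)*y = -114 + 6*(23/4) = -114 + 69/2 = -159/2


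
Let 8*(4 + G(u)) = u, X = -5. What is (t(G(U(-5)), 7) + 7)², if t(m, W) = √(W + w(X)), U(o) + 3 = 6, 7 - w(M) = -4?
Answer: 67 + 42*√2 ≈ 126.40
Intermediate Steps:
w(M) = 11 (w(M) = 7 - 1*(-4) = 7 + 4 = 11)
U(o) = 3 (U(o) = -3 + 6 = 3)
G(u) = -4 + u/8
t(m, W) = √(11 + W) (t(m, W) = √(W + 11) = √(11 + W))
(t(G(U(-5)), 7) + 7)² = (√(11 + 7) + 7)² = (√18 + 7)² = (3*√2 + 7)² = (7 + 3*√2)²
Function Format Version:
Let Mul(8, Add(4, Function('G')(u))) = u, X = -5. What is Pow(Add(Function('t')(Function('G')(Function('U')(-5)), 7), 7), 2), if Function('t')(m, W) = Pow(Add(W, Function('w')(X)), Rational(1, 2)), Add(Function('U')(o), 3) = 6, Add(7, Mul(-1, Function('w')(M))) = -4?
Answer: Add(67, Mul(42, Pow(2, Rational(1, 2)))) ≈ 126.40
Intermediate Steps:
Function('w')(M) = 11 (Function('w')(M) = Add(7, Mul(-1, -4)) = Add(7, 4) = 11)
Function('U')(o) = 3 (Function('U')(o) = Add(-3, 6) = 3)
Function('G')(u) = Add(-4, Mul(Rational(1, 8), u))
Function('t')(m, W) = Pow(Add(11, W), Rational(1, 2)) (Function('t')(m, W) = Pow(Add(W, 11), Rational(1, 2)) = Pow(Add(11, W), Rational(1, 2)))
Pow(Add(Function('t')(Function('G')(Function('U')(-5)), 7), 7), 2) = Pow(Add(Pow(Add(11, 7), Rational(1, 2)), 7), 2) = Pow(Add(Pow(18, Rational(1, 2)), 7), 2) = Pow(Add(Mul(3, Pow(2, Rational(1, 2))), 7), 2) = Pow(Add(7, Mul(3, Pow(2, Rational(1, 2)))), 2)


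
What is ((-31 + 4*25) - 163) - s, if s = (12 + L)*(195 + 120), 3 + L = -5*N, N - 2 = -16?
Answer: -24979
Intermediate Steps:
N = -14 (N = 2 - 16 = -14)
L = 67 (L = -3 - 5*(-14) = -3 + 70 = 67)
s = 24885 (s = (12 + 67)*(195 + 120) = 79*315 = 24885)
((-31 + 4*25) - 163) - s = ((-31 + 4*25) - 163) - 1*24885 = ((-31 + 100) - 163) - 24885 = (69 - 163) - 24885 = -94 - 24885 = -24979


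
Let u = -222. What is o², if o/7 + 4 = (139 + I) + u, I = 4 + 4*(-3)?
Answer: 442225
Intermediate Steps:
I = -8 (I = 4 - 12 = -8)
o = -665 (o = -28 + 7*((139 - 8) - 222) = -28 + 7*(131 - 222) = -28 + 7*(-91) = -28 - 637 = -665)
o² = (-665)² = 442225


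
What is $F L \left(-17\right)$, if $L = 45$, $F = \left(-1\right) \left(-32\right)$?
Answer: $-24480$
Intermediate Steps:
$F = 32$
$F L \left(-17\right) = 32 \cdot 45 \left(-17\right) = 1440 \left(-17\right) = -24480$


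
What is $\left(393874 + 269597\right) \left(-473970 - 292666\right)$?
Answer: $-508640753556$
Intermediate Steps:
$\left(393874 + 269597\right) \left(-473970 - 292666\right) = 663471 \left(-473970 - 292666\right) = 663471 \left(-766636\right) = -508640753556$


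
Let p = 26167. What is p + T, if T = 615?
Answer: 26782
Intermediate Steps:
p + T = 26167 + 615 = 26782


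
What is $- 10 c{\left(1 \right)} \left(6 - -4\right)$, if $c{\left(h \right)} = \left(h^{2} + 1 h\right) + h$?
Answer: $-300$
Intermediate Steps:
$c{\left(h \right)} = h^{2} + 2 h$ ($c{\left(h \right)} = \left(h^{2} + h\right) + h = \left(h + h^{2}\right) + h = h^{2} + 2 h$)
$- 10 c{\left(1 \right)} \left(6 - -4\right) = - 10 \cdot 1 \left(2 + 1\right) \left(6 - -4\right) = - 10 \cdot 1 \cdot 3 \left(6 + 4\right) = \left(-10\right) 3 \cdot 10 = \left(-30\right) 10 = -300$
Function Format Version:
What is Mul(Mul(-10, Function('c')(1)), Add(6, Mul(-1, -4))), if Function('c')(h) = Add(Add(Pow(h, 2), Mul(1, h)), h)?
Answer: -300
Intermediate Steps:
Function('c')(h) = Add(Pow(h, 2), Mul(2, h)) (Function('c')(h) = Add(Add(Pow(h, 2), h), h) = Add(Add(h, Pow(h, 2)), h) = Add(Pow(h, 2), Mul(2, h)))
Mul(Mul(-10, Function('c')(1)), Add(6, Mul(-1, -4))) = Mul(Mul(-10, Mul(1, Add(2, 1))), Add(6, Mul(-1, -4))) = Mul(Mul(-10, Mul(1, 3)), Add(6, 4)) = Mul(Mul(-10, 3), 10) = Mul(-30, 10) = -300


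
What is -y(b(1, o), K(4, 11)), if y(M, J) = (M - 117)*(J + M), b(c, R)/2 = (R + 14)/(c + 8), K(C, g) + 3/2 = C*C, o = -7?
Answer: 300271/162 ≈ 1853.5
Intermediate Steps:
K(C, g) = -3/2 + C² (K(C, g) = -3/2 + C*C = -3/2 + C²)
b(c, R) = 2*(14 + R)/(8 + c) (b(c, R) = 2*((R + 14)/(c + 8)) = 2*((14 + R)/(8 + c)) = 2*(14 + R)/(8 + c))
y(M, J) = (-117 + M)*(J + M)
-y(b(1, o), K(4, 11)) = -((2*(14 - 7)/(8 + 1))² - 117*(-3/2 + 4²) - 234*(14 - 7)/(8 + 1) + (-3/2 + 4²)*(2*(14 - 7)/(8 + 1))) = -((2*7/9)² - 117*(-3/2 + 16) - 234*7/9 + (-3/2 + 16)*(2*7/9)) = -((2*(⅑)*7)² - 117*29/2 - 234*7/9 + 29*(2*(⅑)*7)/2) = -((14/9)² - 3393/2 - 117*14/9 + (29/2)*(14/9)) = -(196/81 - 3393/2 - 182 + 203/9) = -1*(-300271/162) = 300271/162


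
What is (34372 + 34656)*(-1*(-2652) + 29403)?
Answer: 2212692540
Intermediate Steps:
(34372 + 34656)*(-1*(-2652) + 29403) = 69028*(2652 + 29403) = 69028*32055 = 2212692540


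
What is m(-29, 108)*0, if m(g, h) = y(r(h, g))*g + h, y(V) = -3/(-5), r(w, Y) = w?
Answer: 0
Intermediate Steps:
y(V) = ⅗ (y(V) = -3*(-⅕) = ⅗)
m(g, h) = h + 3*g/5 (m(g, h) = 3*g/5 + h = h + 3*g/5)
m(-29, 108)*0 = (108 + (⅗)*(-29))*0 = (108 - 87/5)*0 = (453/5)*0 = 0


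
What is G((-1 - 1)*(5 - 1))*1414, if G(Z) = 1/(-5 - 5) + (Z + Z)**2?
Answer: 1809213/5 ≈ 3.6184e+5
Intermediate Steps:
G(Z) = -1/10 + 4*Z**2 (G(Z) = 1/(-10) + (2*Z)**2 = -1/10 + 4*Z**2)
G((-1 - 1)*(5 - 1))*1414 = (-1/10 + 4*((-1 - 1)*(5 - 1))**2)*1414 = (-1/10 + 4*(-2*4)**2)*1414 = (-1/10 + 4*(-8)**2)*1414 = (-1/10 + 4*64)*1414 = (-1/10 + 256)*1414 = (2559/10)*1414 = 1809213/5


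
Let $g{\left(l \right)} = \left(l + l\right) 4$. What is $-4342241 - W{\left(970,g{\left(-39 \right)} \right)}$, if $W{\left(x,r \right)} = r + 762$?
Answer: $-4342691$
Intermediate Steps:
$g{\left(l \right)} = 8 l$ ($g{\left(l \right)} = 2 l 4 = 8 l$)
$W{\left(x,r \right)} = 762 + r$
$-4342241 - W{\left(970,g{\left(-39 \right)} \right)} = -4342241 - \left(762 + 8 \left(-39\right)\right) = -4342241 - \left(762 - 312\right) = -4342241 - 450 = -4342691$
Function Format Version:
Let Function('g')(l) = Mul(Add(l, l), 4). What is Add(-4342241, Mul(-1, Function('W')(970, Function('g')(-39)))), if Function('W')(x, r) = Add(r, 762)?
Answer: -4342691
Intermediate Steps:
Function('g')(l) = Mul(8, l) (Function('g')(l) = Mul(Mul(2, l), 4) = Mul(8, l))
Function('W')(x, r) = Add(762, r)
Add(-4342241, Mul(-1, Function('W')(970, Function('g')(-39)))) = Add(-4342241, Mul(-1, Add(762, Mul(8, -39)))) = Add(-4342241, Mul(-1, Add(762, -312))) = Add(-4342241, Mul(-1, 450)) = Add(-4342241, -450) = -4342691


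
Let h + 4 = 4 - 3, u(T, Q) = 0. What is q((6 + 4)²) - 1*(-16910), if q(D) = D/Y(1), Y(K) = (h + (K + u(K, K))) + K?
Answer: 16810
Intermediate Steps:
h = -3 (h = -4 + (4 - 3) = -4 + 1 = -3)
Y(K) = -3 + 2*K (Y(K) = (-3 + (K + 0)) + K = (-3 + K) + K = -3 + 2*K)
q(D) = -D (q(D) = D/(-3 + 2*1) = D/(-3 + 2) = D/(-1) = D*(-1) = -D)
q((6 + 4)²) - 1*(-16910) = -(6 + 4)² - 1*(-16910) = -1*10² + 16910 = -1*100 + 16910 = -100 + 16910 = 16810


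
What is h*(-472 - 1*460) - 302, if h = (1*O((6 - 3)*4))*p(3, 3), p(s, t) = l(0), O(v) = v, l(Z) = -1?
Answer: 10882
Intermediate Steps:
p(s, t) = -1
h = -12 (h = (1*((6 - 3)*4))*(-1) = (1*(3*4))*(-1) = (1*12)*(-1) = 12*(-1) = -12)
h*(-472 - 1*460) - 302 = -12*(-472 - 1*460) - 302 = -12*(-472 - 460) - 302 = -12*(-932) - 302 = 11184 - 302 = 10882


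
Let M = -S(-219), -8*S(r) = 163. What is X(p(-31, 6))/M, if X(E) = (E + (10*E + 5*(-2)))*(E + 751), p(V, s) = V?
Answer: -2021760/163 ≈ -12403.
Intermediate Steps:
S(r) = -163/8 (S(r) = -1/8*163 = -163/8)
X(E) = (-10 + 11*E)*(751 + E) (X(E) = (E + (10*E - 10))*(751 + E) = (E + (-10 + 10*E))*(751 + E) = (-10 + 11*E)*(751 + E))
M = 163/8 (M = -1*(-163/8) = 163/8 ≈ 20.375)
X(p(-31, 6))/M = (-7510 + 11*(-31)**2 + 8251*(-31))/(163/8) = (-7510 + 11*961 - 255781)*(8/163) = (-7510 + 10571 - 255781)*(8/163) = -252720*8/163 = -2021760/163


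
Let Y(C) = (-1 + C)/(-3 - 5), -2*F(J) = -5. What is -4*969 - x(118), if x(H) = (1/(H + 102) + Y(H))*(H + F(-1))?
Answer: -1860527/880 ≈ -2114.2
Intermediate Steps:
F(J) = 5/2 (F(J) = -½*(-5) = 5/2)
Y(C) = ⅛ - C/8 (Y(C) = (-1 + C)/(-8) = (-1 + C)*(-⅛) = ⅛ - C/8)
x(H) = (5/2 + H)*(⅛ + 1/(102 + H) - H/8) (x(H) = (1/(H + 102) + (⅛ - H/8))*(H + 5/2) = (1/(102 + H) + (⅛ - H/8))*(5/2 + H) = (⅛ + 1/(102 + H) - H/8)*(5/2 + H) = (5/2 + H)*(⅛ + 1/(102 + H) - H/8))
-4*969 - x(118) = -4*969 - (550 - 285*118 - 207*118² - 2*118³)/(16*(102 + 118)) = -3876 - (550 - 33630 - 207*13924 - 2*1643032)/(16*220) = -3876 - (550 - 33630 - 2882268 - 3286064)/(16*220) = -3876 - (-6201412)/(16*220) = -3876 - 1*(-1550353/880) = -3876 + 1550353/880 = -1860527/880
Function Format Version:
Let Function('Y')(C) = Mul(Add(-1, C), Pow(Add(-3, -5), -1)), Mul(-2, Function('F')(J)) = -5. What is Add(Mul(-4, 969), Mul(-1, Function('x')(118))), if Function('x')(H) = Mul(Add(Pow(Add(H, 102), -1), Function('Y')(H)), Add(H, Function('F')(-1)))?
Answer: Rational(-1860527, 880) ≈ -2114.2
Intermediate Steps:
Function('F')(J) = Rational(5, 2) (Function('F')(J) = Mul(Rational(-1, 2), -5) = Rational(5, 2))
Function('Y')(C) = Add(Rational(1, 8), Mul(Rational(-1, 8), C)) (Function('Y')(C) = Mul(Add(-1, C), Pow(-8, -1)) = Mul(Add(-1, C), Rational(-1, 8)) = Add(Rational(1, 8), Mul(Rational(-1, 8), C)))
Function('x')(H) = Mul(Add(Rational(5, 2), H), Add(Rational(1, 8), Pow(Add(102, H), -1), Mul(Rational(-1, 8), H))) (Function('x')(H) = Mul(Add(Pow(Add(H, 102), -1), Add(Rational(1, 8), Mul(Rational(-1, 8), H))), Add(H, Rational(5, 2))) = Mul(Add(Pow(Add(102, H), -1), Add(Rational(1, 8), Mul(Rational(-1, 8), H))), Add(Rational(5, 2), H)) = Mul(Add(Rational(1, 8), Pow(Add(102, H), -1), Mul(Rational(-1, 8), H)), Add(Rational(5, 2), H)) = Mul(Add(Rational(5, 2), H), Add(Rational(1, 8), Pow(Add(102, H), -1), Mul(Rational(-1, 8), H))))
Add(Mul(-4, 969), Mul(-1, Function('x')(118))) = Add(Mul(-4, 969), Mul(-1, Mul(Rational(1, 16), Pow(Add(102, 118), -1), Add(550, Mul(-285, 118), Mul(-207, Pow(118, 2)), Mul(-2, Pow(118, 3)))))) = Add(-3876, Mul(-1, Mul(Rational(1, 16), Pow(220, -1), Add(550, -33630, Mul(-207, 13924), Mul(-2, 1643032))))) = Add(-3876, Mul(-1, Mul(Rational(1, 16), Rational(1, 220), Add(550, -33630, -2882268, -3286064)))) = Add(-3876, Mul(-1, Mul(Rational(1, 16), Rational(1, 220), -6201412))) = Add(-3876, Mul(-1, Rational(-1550353, 880))) = Add(-3876, Rational(1550353, 880)) = Rational(-1860527, 880)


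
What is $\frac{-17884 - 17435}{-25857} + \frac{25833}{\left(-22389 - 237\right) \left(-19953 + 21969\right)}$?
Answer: $\frac{59643461749}{43683022656} \approx 1.3654$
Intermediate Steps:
$\frac{-17884 - 17435}{-25857} + \frac{25833}{\left(-22389 - 237\right) \left(-19953 + 21969\right)} = \left(-35319\right) \left(- \frac{1}{25857}\right) + \frac{25833}{\left(-22626\right) 2016} = \frac{11773}{8619} + \frac{25833}{-45614016} = \frac{11773}{8619} + 25833 \left(- \frac{1}{45614016}\right) = \frac{11773}{8619} - \frac{8611}{15204672} = \frac{59643461749}{43683022656}$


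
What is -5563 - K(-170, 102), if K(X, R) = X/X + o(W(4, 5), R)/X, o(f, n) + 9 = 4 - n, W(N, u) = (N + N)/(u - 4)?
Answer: -945987/170 ≈ -5564.6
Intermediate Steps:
W(N, u) = 2*N/(-4 + u) (W(N, u) = (2*N)/(-4 + u) = 2*N/(-4 + u))
o(f, n) = -5 - n (o(f, n) = -9 + (4 - n) = -5 - n)
K(X, R) = 1 + (-5 - R)/X (K(X, R) = X/X + (-5 - R)/X = 1 + (-5 - R)/X)
-5563 - K(-170, 102) = -5563 - (-5 - 170 - 1*102)/(-170) = -5563 - (-1)*(-5 - 170 - 102)/170 = -5563 - (-1)*(-277)/170 = -5563 - 1*277/170 = -5563 - 277/170 = -945987/170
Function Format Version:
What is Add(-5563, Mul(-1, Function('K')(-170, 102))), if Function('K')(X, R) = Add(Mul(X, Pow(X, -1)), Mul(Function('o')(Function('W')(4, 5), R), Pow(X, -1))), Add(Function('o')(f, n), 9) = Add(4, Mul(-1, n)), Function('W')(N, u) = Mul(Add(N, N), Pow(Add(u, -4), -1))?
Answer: Rational(-945987, 170) ≈ -5564.6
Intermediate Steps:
Function('W')(N, u) = Mul(2, N, Pow(Add(-4, u), -1)) (Function('W')(N, u) = Mul(Mul(2, N), Pow(Add(-4, u), -1)) = Mul(2, N, Pow(Add(-4, u), -1)))
Function('o')(f, n) = Add(-5, Mul(-1, n)) (Function('o')(f, n) = Add(-9, Add(4, Mul(-1, n))) = Add(-5, Mul(-1, n)))
Function('K')(X, R) = Add(1, Mul(Pow(X, -1), Add(-5, Mul(-1, R)))) (Function('K')(X, R) = Add(Mul(X, Pow(X, -1)), Mul(Add(-5, Mul(-1, R)), Pow(X, -1))) = Add(1, Mul(Pow(X, -1), Add(-5, Mul(-1, R)))))
Add(-5563, Mul(-1, Function('K')(-170, 102))) = Add(-5563, Mul(-1, Mul(Pow(-170, -1), Add(-5, -170, Mul(-1, 102))))) = Add(-5563, Mul(-1, Mul(Rational(-1, 170), Add(-5, -170, -102)))) = Add(-5563, Mul(-1, Mul(Rational(-1, 170), -277))) = Add(-5563, Mul(-1, Rational(277, 170))) = Add(-5563, Rational(-277, 170)) = Rational(-945987, 170)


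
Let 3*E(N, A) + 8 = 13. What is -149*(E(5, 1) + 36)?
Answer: -16837/3 ≈ -5612.3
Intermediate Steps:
E(N, A) = 5/3 (E(N, A) = -8/3 + (1/3)*13 = -8/3 + 13/3 = 5/3)
-149*(E(5, 1) + 36) = -149*(5/3 + 36) = -149*113/3 = -16837/3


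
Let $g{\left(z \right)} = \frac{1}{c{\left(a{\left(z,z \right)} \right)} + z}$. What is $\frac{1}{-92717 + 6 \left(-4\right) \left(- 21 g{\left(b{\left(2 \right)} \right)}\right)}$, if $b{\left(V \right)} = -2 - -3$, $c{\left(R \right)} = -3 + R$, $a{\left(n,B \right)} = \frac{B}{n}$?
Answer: $- \frac{1}{93221} \approx -1.0727 \cdot 10^{-5}$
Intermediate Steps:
$b{\left(V \right)} = 1$ ($b{\left(V \right)} = -2 + 3 = 1$)
$g{\left(z \right)} = \frac{1}{-2 + z}$ ($g{\left(z \right)} = \frac{1}{\left(-3 + \frac{z}{z}\right) + z} = \frac{1}{\left(-3 + 1\right) + z} = \frac{1}{-2 + z}$)
$\frac{1}{-92717 + 6 \left(-4\right) \left(- 21 g{\left(b{\left(2 \right)} \right)}\right)} = \frac{1}{-92717 + 6 \left(-4\right) \left(- \frac{21}{-2 + 1}\right)} = \frac{1}{-92717 - 24 \left(- \frac{21}{-1}\right)} = \frac{1}{-92717 - 24 \left(\left(-21\right) \left(-1\right)\right)} = \frac{1}{-92717 - 504} = \frac{1}{-93221} = - \frac{1}{93221}$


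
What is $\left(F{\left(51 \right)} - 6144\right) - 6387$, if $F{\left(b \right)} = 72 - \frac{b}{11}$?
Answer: $- \frac{137100}{11} \approx -12464.0$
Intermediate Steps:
$F{\left(b \right)} = 72 - \frac{b}{11}$ ($F{\left(b \right)} = 72 - b \frac{1}{11} = 72 - \frac{b}{11}$)
$\left(F{\left(51 \right)} - 6144\right) - 6387 = \left(\left(72 - \frac{51}{11}\right) - 6144\right) - 6387 = \left(\frac{741}{11} - 6144\right) - 6387 = - \frac{66843}{11} - 6387 = - \frac{137100}{11}$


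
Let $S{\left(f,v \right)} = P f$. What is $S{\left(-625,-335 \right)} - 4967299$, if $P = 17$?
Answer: $-4977924$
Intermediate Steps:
$S{\left(f,v \right)} = 17 f$
$S{\left(-625,-335 \right)} - 4967299 = 17 \left(-625\right) - 4967299 = -10625 - 4967299 = -4977924$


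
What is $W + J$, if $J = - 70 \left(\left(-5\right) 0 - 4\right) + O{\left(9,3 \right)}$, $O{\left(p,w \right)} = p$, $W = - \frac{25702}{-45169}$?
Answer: $\frac{13079543}{45169} \approx 289.57$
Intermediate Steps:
$W = \frac{25702}{45169}$ ($W = \left(-25702\right) \left(- \frac{1}{45169}\right) = \frac{25702}{45169} \approx 0.56902$)
$J = 289$ ($J = - 70 \left(\left(-5\right) 0 - 4\right) + 9 = - 70 \left(0 - 4\right) + 9 = \left(-70\right) \left(-4\right) + 9 = 280 + 9 = 289$)
$W + J = \frac{25702}{45169} + 289 = \frac{13079543}{45169}$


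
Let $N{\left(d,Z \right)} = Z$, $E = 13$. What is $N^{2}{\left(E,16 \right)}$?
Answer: $256$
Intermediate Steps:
$N^{2}{\left(E,16 \right)} = 16^{2} = 256$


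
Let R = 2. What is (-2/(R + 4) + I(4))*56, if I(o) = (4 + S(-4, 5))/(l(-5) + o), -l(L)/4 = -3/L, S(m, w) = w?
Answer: 889/3 ≈ 296.33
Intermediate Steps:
l(L) = 12/L (l(L) = -(-12)/L = 12/L)
I(o) = 9/(-12/5 + o) (I(o) = (4 + 5)/(12/(-5) + o) = 9/(12*(-⅕) + o) = 9/(-12/5 + o))
(-2/(R + 4) + I(4))*56 = (-2/(2 + 4) + 45/(-12 + 5*4))*56 = (-2/6 + 45/(-12 + 20))*56 = ((⅙)*(-2) + 45/8)*56 = (-⅓ + 45*(⅛))*56 = (-⅓ + 45/8)*56 = (127/24)*56 = 889/3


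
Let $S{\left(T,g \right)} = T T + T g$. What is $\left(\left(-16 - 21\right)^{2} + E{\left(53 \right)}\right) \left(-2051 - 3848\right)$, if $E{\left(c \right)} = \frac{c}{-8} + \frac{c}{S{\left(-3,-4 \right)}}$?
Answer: $- \frac{1352658397}{168} \approx -8.0515 \cdot 10^{6}$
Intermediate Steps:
$S{\left(T,g \right)} = T^{2} + T g$
$E{\left(c \right)} = - \frac{13 c}{168}$ ($E{\left(c \right)} = \frac{c}{-8} + \frac{c}{\left(-3\right) \left(-3 - 4\right)} = c \left(- \frac{1}{8}\right) + \frac{c}{\left(-3\right) \left(-7\right)} = - \frac{c}{8} + \frac{c}{21} = - \frac{13 c}{168}$)
$\left(\left(-16 - 21\right)^{2} + E{\left(53 \right)}\right) \left(-2051 - 3848\right) = \left(\left(-16 - 21\right)^{2} - \frac{689}{168}\right) \left(-2051 - 3848\right) = \left(\left(-37\right)^{2} - \frac{689}{168}\right) \left(-5899\right) = \left(1369 - \frac{689}{168}\right) \left(-5899\right) = \frac{229303}{168} \left(-5899\right) = - \frac{1352658397}{168}$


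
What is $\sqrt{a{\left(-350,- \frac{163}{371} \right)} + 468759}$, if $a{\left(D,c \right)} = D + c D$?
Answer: $\frac{\sqrt{1316192831}}{53} \approx 684.52$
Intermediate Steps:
$a{\left(D,c \right)} = D + D c$
$\sqrt{a{\left(-350,- \frac{163}{371} \right)} + 468759} = \sqrt{- 350 \left(1 - \frac{163}{371}\right) + 468759} = \sqrt{\left(-350\right) \frac{208}{371} + 468759} = \sqrt{- \frac{10400}{53} + 468759} = \sqrt{\frac{24833827}{53}} = \frac{\sqrt{1316192831}}{53}$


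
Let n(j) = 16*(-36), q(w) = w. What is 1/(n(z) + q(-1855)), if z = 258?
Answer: -1/2431 ≈ -0.00041135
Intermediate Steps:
n(j) = -576
1/(n(z) + q(-1855)) = 1/(-576 - 1855) = 1/(-2431) = -1/2431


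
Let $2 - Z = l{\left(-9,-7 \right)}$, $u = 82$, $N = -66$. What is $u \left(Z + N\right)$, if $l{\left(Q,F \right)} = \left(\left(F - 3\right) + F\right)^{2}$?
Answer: $-28946$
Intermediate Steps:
$l{\left(Q,F \right)} = \left(-3 + 2 F\right)^{2}$ ($l{\left(Q,F \right)} = \left(\left(-3 + F\right) + F\right)^{2} = \left(-3 + 2 F\right)^{2}$)
$Z = -287$ ($Z = 2 - \left(-3 + 2 \left(-7\right)\right)^{2} = 2 - \left(-3 - 14\right)^{2} = 2 - \left(-17\right)^{2} = 2 - 289 = -287$)
$u \left(Z + N\right) = 82 \left(-287 - 66\right) = 82 \left(-353\right) = -28946$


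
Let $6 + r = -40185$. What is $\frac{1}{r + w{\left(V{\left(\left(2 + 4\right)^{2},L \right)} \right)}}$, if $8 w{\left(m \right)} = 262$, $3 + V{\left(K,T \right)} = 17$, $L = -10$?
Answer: $- \frac{4}{160633} \approx -2.4901 \cdot 10^{-5}$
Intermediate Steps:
$V{\left(K,T \right)} = 14$ ($V{\left(K,T \right)} = -3 + 17 = 14$)
$w{\left(m \right)} = \frac{131}{4}$ ($w{\left(m \right)} = \frac{1}{8} \cdot 262 = \frac{131}{4}$)
$r = -40191$ ($r = -6 - 40185 = -40191$)
$\frac{1}{r + w{\left(V{\left(\left(2 + 4\right)^{2},L \right)} \right)}} = \frac{1}{-40191 + \frac{131}{4}} = \frac{1}{- \frac{160633}{4}} = - \frac{4}{160633}$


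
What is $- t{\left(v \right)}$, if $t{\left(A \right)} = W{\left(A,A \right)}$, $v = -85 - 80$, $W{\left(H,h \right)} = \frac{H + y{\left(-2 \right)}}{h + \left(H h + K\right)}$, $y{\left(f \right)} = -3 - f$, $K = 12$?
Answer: $\frac{83}{13536} \approx 0.0061318$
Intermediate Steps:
$W{\left(H,h \right)} = \frac{-1 + H}{12 + h + H h}$ ($W{\left(H,h \right)} = \frac{H - 1}{h + \left(H h + 12\right)} = \frac{H + \left(-3 + 2\right)}{h + \left(12 + H h\right)} = \frac{H - 1}{12 + h + H h} = \frac{-1 + H}{12 + h + H h}$)
$v = -165$ ($v = -85 - 80 = -165$)
$t{\left(A \right)} = \frac{-1 + A}{12 + A + A^{2}}$ ($t{\left(A \right)} = \frac{-1 + A}{12 + A + A A} = \frac{-1 + A}{12 + A + A^{2}}$)
$- t{\left(v \right)} = - \frac{-1 - 165}{12 - 165 + \left(-165\right)^{2}} = - \frac{-166}{12 - 165 + 27225} = - \frac{-166}{27072} = \left(-1\right) \left(- \frac{83}{13536}\right) = \frac{83}{13536}$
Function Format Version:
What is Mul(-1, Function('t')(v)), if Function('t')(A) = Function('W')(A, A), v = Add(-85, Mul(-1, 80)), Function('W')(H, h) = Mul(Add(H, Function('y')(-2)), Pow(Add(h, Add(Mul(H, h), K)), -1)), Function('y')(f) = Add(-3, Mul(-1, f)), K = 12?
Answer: Rational(83, 13536) ≈ 0.0061318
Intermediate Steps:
Function('W')(H, h) = Mul(Pow(Add(12, h, Mul(H, h)), -1), Add(-1, H)) (Function('W')(H, h) = Mul(Add(H, Add(-3, Mul(-1, -2))), Pow(Add(h, Add(Mul(H, h), 12)), -1)) = Mul(Add(H, Add(-3, 2)), Pow(Add(h, Add(12, Mul(H, h))), -1)) = Mul(Add(H, -1), Pow(Add(12, h, Mul(H, h)), -1)) = Mul(Add(-1, H), Pow(Add(12, h, Mul(H, h)), -1)) = Mul(Pow(Add(12, h, Mul(H, h)), -1), Add(-1, H)))
v = -165 (v = Add(-85, -80) = -165)
Function('t')(A) = Mul(Pow(Add(12, A, Pow(A, 2)), -1), Add(-1, A)) (Function('t')(A) = Mul(Pow(Add(12, A, Mul(A, A)), -1), Add(-1, A)) = Mul(Pow(Add(12, A, Pow(A, 2)), -1), Add(-1, A)))
Mul(-1, Function('t')(v)) = Mul(-1, Mul(Pow(Add(12, -165, Pow(-165, 2)), -1), Add(-1, -165))) = Mul(-1, Mul(Pow(Add(12, -165, 27225), -1), -166)) = Mul(-1, Mul(Pow(27072, -1), -166)) = Mul(-1, Mul(Rational(1, 27072), -166)) = Mul(-1, Rational(-83, 13536)) = Rational(83, 13536)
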